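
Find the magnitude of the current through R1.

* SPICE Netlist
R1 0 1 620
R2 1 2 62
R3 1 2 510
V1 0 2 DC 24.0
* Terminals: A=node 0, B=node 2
Nodal analysis, taking node 2 as the 0 V reference.
Source V1 fixes V_0 = 24 V.
KCL at each unknown node (sum of currents leaving = 0; resistances in Ω):
  Node 1: (V_1 - 24)/620 + (V_1 - 0)/62 + (V_1 - 0)/510 = 0
Collecting terms: 0.0197 × V_1 = 0.03871  =>  V_1 = 1.965 V
I_R1 = (V_0 - V_1)/R1 = (24 - 1.965)/620 = 0.03554 A
|I_R1| = 0.03554 A

Final answer: |I_R1| = 0.03554 A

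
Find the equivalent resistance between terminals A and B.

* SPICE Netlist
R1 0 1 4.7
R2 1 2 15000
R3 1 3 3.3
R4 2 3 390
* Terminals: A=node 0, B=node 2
Reduce the network between node 0 (A) and node 2 (B) by series/parallel combination:
  Rs1 = R3 + R4 (series, joined only at node 3) = 3.3 + 390 = 393.3 Ω
  Rp1 = R2 ‖ Rs1 (parallel, both between nodes 1 and 2) = 1/(1/15000 + 1/393.3) = 383.3 Ω
  Rs2 = R1 + Rp1 (series, joined only at node 1) = 4.7 + 383.3 = 388 Ω
R_eq = 388 Ω

Final answer: 388 Ω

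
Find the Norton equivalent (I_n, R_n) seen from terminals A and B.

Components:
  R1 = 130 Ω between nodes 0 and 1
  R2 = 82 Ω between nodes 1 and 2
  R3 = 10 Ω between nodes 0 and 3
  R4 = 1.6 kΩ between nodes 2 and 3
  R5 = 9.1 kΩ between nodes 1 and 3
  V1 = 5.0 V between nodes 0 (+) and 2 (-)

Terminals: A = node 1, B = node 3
Find the Thévenin equivalent first; then I_n = V_th/R_th and R_n = R_th.
Step 1 — V_th is the open-circuit voltage V_A - V_B (nothing connected across the terminals).
Nodal analysis, taking node 2 as the 0 V reference.
Source V1 fixes V_0 = 5 V.
KCL at each unknown node (sum of currents leaving = 0; resistances in Ω):
  Node 1: (V_1 - 5)/130 + (V_1 - 0)/82 + (V_1 - V_3)/9100 = 0
  Node 3: (V_3 - 5)/10 + (V_3 - 0)/1600 + (V_3 - V_1)/9100 = 0
Collecting terms (coefficients in siemens):
  0.02·V_1 - 0.0001099·V_3 = 0.03846
  0.1007·V_3 - 0.0001099·V_1 = 0.5
Determinant D = (0.02)(0.1007) - (-0.0001099)(-0.0001099) = 0.002014
V_1 = [(0.03846)(0.1007) - (-0.0001099)(0.5)]/D = 1.951 V
V_3 = [(0.02)(0.5) - (0.03846)(-0.0001099)]/D = 4.966 V
V_th = V_1 - V_3 = 1.951 - 4.966 = -3.015 V
Step 2 — R_th: zero the source — replace V1 by a short circuit (node 2 merges into node 0) — and find the resistance seen between A (node 1) and B (node 3).
Reduce the network between node 1 (A) and node 3 (B) by series/parallel combination:
  Rp1 = R1 ‖ R2 (parallel, both between nodes 0 and 1) = 1/(1/130 + 1/82) = 50.28 Ω
  Rp2 = R3 ‖ R4 (parallel, both between nodes 0 and 3) = 1/(1/10 + 1/1600) = 9.938 Ω
  Rs1 = Rp1 + Rp2 (series, joined only at node 0) = 50.28 + 9.938 = 60.22 Ω
  Rp3 = R5 ‖ Rs1 (parallel, both between nodes 1 and 3) = 1/(1/9100 + 1/60.22) = 59.83 Ω
R_th = 59.83 Ω
I_n = V_th/R_th = -3.015/59.83 = -0.0504 A, and R_n = R_th = 59.83 Ω

Final answer: I_n = -0.0504 A, R_n = 59.83 Ω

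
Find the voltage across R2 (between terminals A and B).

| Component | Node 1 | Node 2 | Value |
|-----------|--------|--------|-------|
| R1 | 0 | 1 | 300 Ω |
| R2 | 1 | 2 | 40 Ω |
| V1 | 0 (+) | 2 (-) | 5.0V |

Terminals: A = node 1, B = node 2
R1 and R2 are in series across V1 (node 0 → node 1 → node 2), and the output A–B is taken across R2, so this is a voltage divider.
Series current: I = V1/(R1 + R2) = 5/(300 + 40) = 5/340 = 0.01471 A
V_R2 = I × R2 = V1 × R2/(R1 + R2) = 5 × 40/340 = 0.5882 V

Final answer: 0.5882 V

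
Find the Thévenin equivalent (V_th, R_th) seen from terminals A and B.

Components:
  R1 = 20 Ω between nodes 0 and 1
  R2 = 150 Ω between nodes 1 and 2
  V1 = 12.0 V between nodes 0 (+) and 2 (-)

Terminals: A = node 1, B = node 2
Step 1 — V_th is the open-circuit voltage V_A - V_B (nothing connected across the terminals).
Nodal analysis, taking node 2 as the 0 V reference.
Source V1 fixes V_0 = 12 V.
KCL at each unknown node (sum of currents leaving = 0; resistances in Ω):
  Node 1: (V_1 - 12)/20 + (V_1 - 0)/150 = 0
Collecting terms: 0.05667 × V_1 = 0.6  =>  V_1 = 10.59 V
V_th = V_1 - V_2 = 10.59 - 0 = 10.59 V
Step 2 — R_th: zero the source — replace V1 by a short circuit (node 2 merges into node 0) — and find the resistance seen between A (node 1) and B (node 0).
Reduce the network between node 1 (A) and node 0 (B) by series/parallel combination:
  Rp1 = R1 ‖ R2 (parallel, both between nodes 0 and 1) = 1/(1/20 + 1/150) = 17.65 Ω
R_th = 17.65 Ω

Final answer: V_th = 10.59 V, R_th = 17.65 Ω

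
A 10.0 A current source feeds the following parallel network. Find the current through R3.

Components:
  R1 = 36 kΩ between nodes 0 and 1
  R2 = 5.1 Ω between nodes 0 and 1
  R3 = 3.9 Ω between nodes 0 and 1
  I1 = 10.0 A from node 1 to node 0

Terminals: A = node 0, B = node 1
All resistors sit directly between nodes 0 and 1, so they are in parallel and share one voltage V; the full source current 10 A splits among them.
1/R_par = 1/36000 + 1/5.1 + 1/3.9 = 0.4525 S  =>  R_par = 2.21 Ω
V = I × R_par = 10 × 2.21 = 22.1 V
I_R3 = V/R3 = 22.1/3.9 = 5.666 A

Final answer: 5.666 A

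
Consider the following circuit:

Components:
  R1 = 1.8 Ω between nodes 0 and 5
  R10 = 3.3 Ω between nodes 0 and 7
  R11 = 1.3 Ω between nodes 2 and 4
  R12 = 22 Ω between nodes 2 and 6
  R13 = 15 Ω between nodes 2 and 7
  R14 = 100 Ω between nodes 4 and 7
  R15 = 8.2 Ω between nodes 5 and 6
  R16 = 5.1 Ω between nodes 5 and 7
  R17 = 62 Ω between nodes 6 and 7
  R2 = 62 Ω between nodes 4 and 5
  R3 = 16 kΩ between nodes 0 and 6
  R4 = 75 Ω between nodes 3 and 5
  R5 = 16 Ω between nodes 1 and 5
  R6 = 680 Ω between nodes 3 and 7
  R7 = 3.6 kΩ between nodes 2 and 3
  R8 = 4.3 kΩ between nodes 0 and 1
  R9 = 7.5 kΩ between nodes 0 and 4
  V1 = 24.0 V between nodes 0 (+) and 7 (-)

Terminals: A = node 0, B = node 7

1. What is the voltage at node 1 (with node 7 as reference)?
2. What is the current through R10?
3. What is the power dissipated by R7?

Nodal analysis, taking node 7 as the 0 V reference.
Source V1 fixes V_0 = 24 V.
KCL at each unknown node (sum of currents leaving = 0; resistances in Ω):
  Node 1: (V_1 - V_5)/16 + (V_1 - 24)/4300 = 0
  Node 2: (V_2 - V_3)/3600 + (V_2 - V_4)/1.3 + (V_2 - V_6)/22 + (V_2 - 0)/15 = 0
  Node 3: (V_3 - V_5)/75 + (V_3 - 0)/680 + (V_3 - V_2)/3600 = 0
  Node 4: (V_4 - V_5)/62 + (V_4 - 24)/7500 + (V_4 - V_2)/1.3 + (V_4 - 0)/100 = 0
  Node 5: (V_5 - 24)/1.8 + (V_5 - V_4)/62 + (V_5 - V_3)/75 + (V_5 - V_1)/16 + (V_5 - V_6)/8.2 + (V_5 - 0)/5.1 = 0
  Node 6: (V_6 - 24)/16000 + (V_6 - V_2)/22 + (V_6 - V_5)/8.2 + (V_6 - 0)/62 = 0
Collecting terms (coefficients in siemens):
  0.06273·V_1 - 0.0625·V_5 = 0.005581
  0.8816·V_2 - 0.0002778·V_3 - 0.7692·V_4 - 0.04545·V_6 = 0
  0.01508·V_3 - 0.0002778·V_2 - 0.01333·V_5 = 0
  0.7955·V_4 - 0.7692·V_2 - 0.01613·V_5 = 0.0032
  0.9655·V_5 - 0.0625·V_1 - 0.01333·V_3 - 0.01613·V_4 - 0.122·V_6 = 13.33
  0.1836·V_6 - 0.04545·V_2 - 0.122·V_5 = 0.0015
Solving these 6 simultaneous equations (Gaussian elimination) gives:
  V_1 = 16.84 V, V_2 = 6.145 V, V_3 = 14.98 V, V_4 = 6.287 V
  V_5 = 16.81 V, V_6 = 12.7 V
Part 1:
  Read off the nodal solution: V_1 = 16.84 V
Part 2:
  I_R10 = (V_0 - V_7)/R10 = (24 - 0)/3.3 = 7.273 A
  Magnitude: I_R10 = 7.273 A
Part 3:
  I_R7 = (V_2 - V_3)/R7 = (6.145 - 14.98)/3600 = -0.002454 A
  P_R7 = I_R7² × R7 = (-0.002454)² × 3600 = 0.02168 W

Final answers:
1. V_1 = 16.84 V
2. I_R10 = 7.273 A
3. P_R7 = 0.02168 W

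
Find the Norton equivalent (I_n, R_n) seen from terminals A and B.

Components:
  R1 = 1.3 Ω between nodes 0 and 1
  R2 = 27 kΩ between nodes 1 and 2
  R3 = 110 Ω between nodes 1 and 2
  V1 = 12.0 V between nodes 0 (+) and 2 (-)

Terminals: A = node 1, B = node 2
Find the Thévenin equivalent first; then I_n = V_th/R_th and R_n = R_th.
Step 1 — V_th is the open-circuit voltage V_A - V_B (nothing connected across the terminals).
Nodal analysis, taking node 2 as the 0 V reference.
Source V1 fixes V_0 = 12 V.
KCL at each unknown node (sum of currents leaving = 0; resistances in Ω):
  Node 1: (V_1 - 12)/1.3 + (V_1 - 0)/27000 + (V_1 - 0)/110 = 0
Collecting terms: 0.7784 × V_1 = 9.231  =>  V_1 = 11.86 V
V_th = V_1 - V_2 = 11.86 - 0 = 11.86 V
Step 2 — R_th: zero the source — replace V1 by a short circuit (node 2 merges into node 0) — and find the resistance seen between A (node 1) and B (node 0).
Reduce the network between node 1 (A) and node 0 (B) by series/parallel combination:
  Rp1 = R1 ‖ R2 ‖ R3 (parallel, all between nodes 0 and 1) = 1/(1/1.3 + 1/27000 + 1/110) = 1.285 Ω
R_th = 1.285 Ω
I_n = V_th/R_th = 11.86/1.285 = 9.231 A, and R_n = R_th = 1.285 Ω

Final answer: I_n = 9.231 A, R_n = 1.285 Ω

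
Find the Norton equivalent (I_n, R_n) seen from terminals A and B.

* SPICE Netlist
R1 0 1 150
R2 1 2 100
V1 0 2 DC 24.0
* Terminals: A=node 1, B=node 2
Find the Thévenin equivalent first; then I_n = V_th/R_th and R_n = R_th.
Step 1 — V_th is the open-circuit voltage V_A - V_B (nothing connected across the terminals).
Nodal analysis, taking node 2 as the 0 V reference.
Source V1 fixes V_0 = 24 V.
KCL at each unknown node (sum of currents leaving = 0; resistances in Ω):
  Node 1: (V_1 - 24)/150 + (V_1 - 0)/100 = 0
Collecting terms: 0.01667 × V_1 = 0.16  =>  V_1 = 9.6 V
V_th = V_1 - V_2 = 9.6 - 0 = 9.6 V
Step 2 — R_th: zero the source — replace V1 by a short circuit (node 2 merges into node 0) — and find the resistance seen between A (node 1) and B (node 0).
Reduce the network between node 1 (A) and node 0 (B) by series/parallel combination:
  Rp1 = R1 ‖ R2 (parallel, both between nodes 0 and 1) = 1/(1/150 + 1/100) = 60 Ω
R_th = 60 Ω
I_n = V_th/R_th = 9.6/60 = 0.16 A, and R_n = R_th = 60 Ω

Final answer: I_n = 0.16 A, R_n = 60 Ω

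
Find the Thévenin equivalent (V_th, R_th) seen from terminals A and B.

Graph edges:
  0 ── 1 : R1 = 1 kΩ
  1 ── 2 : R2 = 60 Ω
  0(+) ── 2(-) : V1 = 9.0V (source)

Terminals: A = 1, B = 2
Step 1 — V_th is the open-circuit voltage V_A - V_B (nothing connected across the terminals).
Nodal analysis, taking node 2 as the 0 V reference.
Source V1 fixes V_0 = 9 V.
KCL at each unknown node (sum of currents leaving = 0; resistances in Ω):
  Node 1: (V_1 - 9)/1000 + (V_1 - 0)/60 = 0
Collecting terms: 0.01767 × V_1 = 0.009  =>  V_1 = 0.5094 V
V_th = V_1 - V_2 = 0.5094 - 0 = 0.5094 V
Step 2 — R_th: zero the source — replace V1 by a short circuit (node 2 merges into node 0) — and find the resistance seen between A (node 1) and B (node 0).
Reduce the network between node 1 (A) and node 0 (B) by series/parallel combination:
  Rp1 = R1 ‖ R2 (parallel, both between nodes 0 and 1) = 1/(1/1000 + 1/60) = 56.6 Ω
R_th = 56.6 Ω

Final answer: V_th = 0.5094 V, R_th = 56.6 Ω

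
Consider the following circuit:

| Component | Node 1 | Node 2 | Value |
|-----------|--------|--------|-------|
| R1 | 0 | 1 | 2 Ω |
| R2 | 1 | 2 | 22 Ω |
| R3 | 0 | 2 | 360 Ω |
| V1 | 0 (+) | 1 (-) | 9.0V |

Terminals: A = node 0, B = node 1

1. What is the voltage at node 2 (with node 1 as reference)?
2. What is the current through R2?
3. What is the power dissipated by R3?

Nodal analysis, taking node 1 as the 0 V reference.
Source V1 fixes V_0 = 9 V.
KCL at each unknown node (sum of currents leaving = 0; resistances in Ω):
  Node 2: (V_2 - 0)/22 + (V_2 - 9)/360 = 0
Collecting terms: 0.04823 × V_2 = 0.025  =>  V_2 = 0.5183 V
Part 1:
  Read off the nodal solution: V_2 = 0.5183 V
Part 2:
  I_R2 = (V_1 - V_2)/R2 = (0 - 0.5183)/22 = -0.02356 A
  Magnitude: I_R2 = 0.02356 A
Part 3:
  I_R3 = (V_0 - V_2)/R3 = (9 - 0.5183)/360 = 0.02356 A
  P_R3 = I_R3² × R3 = (0.02356)² × 360 = 0.1998 W

Final answers:
1. V_2 = 0.5183 V
2. I_R2 = 0.02356 A
3. P_R3 = 0.1998 W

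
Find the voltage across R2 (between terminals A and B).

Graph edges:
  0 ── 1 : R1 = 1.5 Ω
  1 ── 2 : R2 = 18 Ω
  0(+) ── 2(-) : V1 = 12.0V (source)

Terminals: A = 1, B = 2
R1 and R2 are in series across V1 (node 0 → node 1 → node 2), and the output A–B is taken across R2, so this is a voltage divider.
Series current: I = V1/(R1 + R2) = 12/(1.5 + 18) = 12/19.5 = 0.6154 A
V_R2 = I × R2 = V1 × R2/(R1 + R2) = 12 × 18/19.5 = 11.08 V

Final answer: 11.08 V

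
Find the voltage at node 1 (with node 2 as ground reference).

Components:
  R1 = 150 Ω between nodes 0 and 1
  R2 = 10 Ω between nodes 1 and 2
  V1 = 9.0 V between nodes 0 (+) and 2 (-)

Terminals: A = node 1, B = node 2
Nodal analysis, taking node 2 as the 0 V reference.
Source V1 fixes V_0 = 9 V.
KCL at each unknown node (sum of currents leaving = 0; resistances in Ω):
  Node 1: (V_1 - 9)/150 + (V_1 - 0)/10 = 0
Collecting terms: 0.1067 × V_1 = 0.06  =>  V_1 = 0.5625 V
The requested potential is V_1 = 0.5625 V.

Final answer: V_1 = 0.5625 V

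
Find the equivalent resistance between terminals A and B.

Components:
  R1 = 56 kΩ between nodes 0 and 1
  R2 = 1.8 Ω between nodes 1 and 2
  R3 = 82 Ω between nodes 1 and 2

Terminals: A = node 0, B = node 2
Reduce the network between node 0 (A) and node 2 (B) by series/parallel combination:
  Rp1 = R2 ‖ R3 (parallel, both between nodes 1 and 2) = 1/(1/1.8 + 1/82) = 1.761 Ω
  Rs1 = R1 + Rp1 (series, joined only at node 1) = 56000 + 1.761 = 56000 Ω
R_eq = 56 kΩ

Final answer: 56 kΩ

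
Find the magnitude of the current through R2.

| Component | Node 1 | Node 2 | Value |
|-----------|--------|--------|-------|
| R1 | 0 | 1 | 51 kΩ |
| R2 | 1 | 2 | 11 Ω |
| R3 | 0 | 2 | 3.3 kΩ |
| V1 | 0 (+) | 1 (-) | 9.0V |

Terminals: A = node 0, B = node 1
Nodal analysis, taking node 1 as the 0 V reference.
Source V1 fixes V_0 = 9 V.
KCL at each unknown node (sum of currents leaving = 0; resistances in Ω):
  Node 2: (V_2 - 0)/11 + (V_2 - 9)/3300 = 0
Collecting terms: 0.09121 × V_2 = 0.002727  =>  V_2 = 0.0299 V
I_R2 = (V_1 - V_2)/R2 = (0 - 0.0299)/11 = -0.002718 A
|I_R2| = 0.002718 A

Final answer: |I_R2| = 0.002718 A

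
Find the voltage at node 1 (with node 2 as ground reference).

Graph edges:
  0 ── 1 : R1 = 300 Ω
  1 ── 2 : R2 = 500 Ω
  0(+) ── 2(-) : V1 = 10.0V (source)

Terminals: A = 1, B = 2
Nodal analysis, taking node 2 as the 0 V reference.
Source V1 fixes V_0 = 10 V.
KCL at each unknown node (sum of currents leaving = 0; resistances in Ω):
  Node 1: (V_1 - 10)/300 + (V_1 - 0)/500 = 0
Collecting terms: 0.005333 × V_1 = 0.03333  =>  V_1 = 6.25 V
The requested potential is V_1 = 6.25 V.

Final answer: V_1 = 6.25 V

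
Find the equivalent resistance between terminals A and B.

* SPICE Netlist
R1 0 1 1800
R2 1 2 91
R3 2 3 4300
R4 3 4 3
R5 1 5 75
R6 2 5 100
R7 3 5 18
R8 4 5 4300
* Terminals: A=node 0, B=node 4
The network is not a plain series/parallel combination. Inject a 1 A test current into terminal A (node 0) and return it from terminal B (node 4); then R_eq = V_A / (1 A).
Nodal analysis, taking node 4 as the 0 V reference.
Current source I_test pushes 1 A into node 0 and draws it out of node 4.
KCL at each unknown node (sum of currents leaving = 0; resistances in Ω):
  Node 0: (V_0 - V_1)/1800 - 1 = 0
  Node 1: (V_1 - V_0)/1800 + (V_1 - V_2)/91 + (V_1 - V_5)/75 = 0
  Node 2: (V_2 - V_1)/91 + (V_2 - V_3)/4300 + (V_2 - V_5)/100 = 0
  Node 3: (V_3 - V_2)/4300 + (V_3 - 0)/3 + (V_3 - V_5)/18 = 0
  Node 5: (V_5 - V_1)/75 + (V_5 - V_2)/100 + (V_5 - V_3)/18 + (V_5 - 0)/4300 = 0
Collecting terms (coefficients in siemens):
  0.0005556·V_0 - 0.0005556·V_1 = 1
  0.02488·V_1 - 0.0005556·V_0 - 0.01099·V_2 - 0.01333·V_5 = 0
  0.02122·V_2 - 0.01099·V_1 - 0.0002326·V_3 - 0.01·V_5 = 0
  0.3891·V_3 - 0.0002326·V_2 - 0.05556·V_5 = 0
  0.07912·V_5 - 0.01333·V_1 - 0.01·V_2 - 0.05556·V_3 = 0
Solving these 5 simultaneous equations (Gaussian elimination) gives:
  V_0 = 1874 V, V_1 = 74.27 V, V_2 = 48.25 V, V_3 = 2.986 V
  V_5 = 20.71 V
R_eq = V_0 / 1 A = 1874 Ω = 1.874 kΩ

Final answer: 1.874 kΩ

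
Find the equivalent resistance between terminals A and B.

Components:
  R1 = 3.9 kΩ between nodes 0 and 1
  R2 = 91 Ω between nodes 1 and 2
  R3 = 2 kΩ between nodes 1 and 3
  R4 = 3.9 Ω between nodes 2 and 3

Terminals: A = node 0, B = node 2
Reduce the network between node 0 (A) and node 2 (B) by series/parallel combination:
  Rs1 = R3 + R4 (series, joined only at node 3) = 2000 + 3.9 = 2004 Ω
  Rp1 = R2 ‖ Rs1 (parallel, both between nodes 1 and 2) = 1/(1/91 + 1/2004) = 87.05 Ω
  Rs2 = R1 + Rp1 (series, joined only at node 1) = 3900 + 87.05 = 3987 Ω
R_eq = 3.987 kΩ

Final answer: 3.987 kΩ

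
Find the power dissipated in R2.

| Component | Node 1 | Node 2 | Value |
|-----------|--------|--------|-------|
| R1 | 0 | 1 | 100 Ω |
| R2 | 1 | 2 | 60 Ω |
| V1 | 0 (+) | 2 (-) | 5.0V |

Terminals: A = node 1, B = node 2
Nodal analysis, taking node 2 as the 0 V reference.
Source V1 fixes V_0 = 5 V.
KCL at each unknown node (sum of currents leaving = 0; resistances in Ω):
  Node 1: (V_1 - 5)/100 + (V_1 - 0)/60 = 0
Collecting terms: 0.02667 × V_1 = 0.05  =>  V_1 = 1.875 V
I_R2 = (V_1 - V_2)/R2 = (1.875 - 0)/60 = 0.03125 A
P_R2 = I_R2² × R2 = (0.03125)² × 60 = 0.05859 W

Final answer: 0.05859 W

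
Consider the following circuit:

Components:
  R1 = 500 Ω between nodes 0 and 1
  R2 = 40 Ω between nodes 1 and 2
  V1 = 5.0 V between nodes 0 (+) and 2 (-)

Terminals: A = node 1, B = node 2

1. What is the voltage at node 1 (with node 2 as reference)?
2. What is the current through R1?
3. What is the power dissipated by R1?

Nodal analysis, taking node 2 as the 0 V reference.
Source V1 fixes V_0 = 5 V.
KCL at each unknown node (sum of currents leaving = 0; resistances in Ω):
  Node 1: (V_1 - 5)/500 + (V_1 - 0)/40 = 0
Collecting terms: 0.027 × V_1 = 0.01  =>  V_1 = 0.3704 V
Part 1:
  Read off the nodal solution: V_1 = 0.3704 V
Part 2:
  I_R1 = (V_0 - V_1)/R1 = (5 - 0.3704)/500 = 0.009259 A
  Magnitude: I_R1 = 0.009259 A
Part 3:
  I_R1 = (V_0 - V_1)/R1 = (5 - 0.3704)/500 = 0.009259 A
  P_R1 = I_R1² × R1 = (0.009259)² × 500 = 0.04287 W

Final answers:
1. V_1 = 0.3704 V
2. I_R1 = 0.009259 A
3. P_R1 = 0.04287 W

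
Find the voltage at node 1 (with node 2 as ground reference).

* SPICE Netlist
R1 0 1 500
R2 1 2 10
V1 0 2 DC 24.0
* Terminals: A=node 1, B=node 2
Nodal analysis, taking node 2 as the 0 V reference.
Source V1 fixes V_0 = 24 V.
KCL at each unknown node (sum of currents leaving = 0; resistances in Ω):
  Node 1: (V_1 - 24)/500 + (V_1 - 0)/10 = 0
Collecting terms: 0.102 × V_1 = 0.048  =>  V_1 = 0.4706 V
The requested potential is V_1 = 0.4706 V.

Final answer: V_1 = 0.4706 V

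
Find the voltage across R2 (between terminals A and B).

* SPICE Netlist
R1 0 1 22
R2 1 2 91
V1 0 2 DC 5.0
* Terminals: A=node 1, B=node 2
R1 and R2 are in series across V1 (node 0 → node 1 → node 2), and the output A–B is taken across R2, so this is a voltage divider.
Series current: I = V1/(R1 + R2) = 5/(22 + 91) = 5/113 = 0.04425 A
V_R2 = I × R2 = V1 × R2/(R1 + R2) = 5 × 91/113 = 4.027 V

Final answer: 4.027 V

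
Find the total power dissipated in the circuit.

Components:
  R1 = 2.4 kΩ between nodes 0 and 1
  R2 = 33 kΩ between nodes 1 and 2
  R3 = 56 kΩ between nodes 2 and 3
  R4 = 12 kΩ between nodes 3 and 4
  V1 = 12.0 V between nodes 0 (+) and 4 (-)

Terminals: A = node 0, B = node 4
Nodal analysis, taking node 4 as the 0 V reference.
Source V1 fixes V_0 = 12 V.
KCL at each unknown node (sum of currents leaving = 0; resistances in Ω):
  Node 1: (V_1 - 12)/2400 + (V_1 - V_2)/33000 = 0
  Node 2: (V_2 - V_1)/33000 + (V_2 - V_3)/56000 = 0
  Node 3: (V_3 - V_2)/56000 + (V_3 - 0)/12000 = 0
Collecting terms (coefficients in siemens):
  0.000447·V_1 - 0.0000303·V_2 = 0.005
  0.00004816·V_2 - 0.0000303·V_1 - 0.00001786·V_3 = 0
  0.0001012·V_3 - 0.00001786·V_2 = 0
Solving these 3 simultaneous equations (Gaussian elimination) gives:
  V_1 = 11.72 V, V_2 = 7.892 V, V_3 = 1.393 V
Power in each resistor, P = (ΔV)²/R:
  P_R1 = (12 - 11.72)²/2400 = 0.00003232 W
  P_R2 = (11.72 - 7.892)²/33000 = 0.0004445 W
  P_R3 = (7.892 - 1.393)²/56000 = 0.0007542 W
  P_R4 = (1.393 - 0)²/12000 = 0.0001616 W
P_total = P_R1 + P_R2 + P_R3 + P_R4 = 0.001393 W

Final answer: 0.001393 W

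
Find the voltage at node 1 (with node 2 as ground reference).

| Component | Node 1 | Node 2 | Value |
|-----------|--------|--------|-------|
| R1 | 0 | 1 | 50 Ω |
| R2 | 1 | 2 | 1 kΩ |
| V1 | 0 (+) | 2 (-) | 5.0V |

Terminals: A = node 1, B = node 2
Nodal analysis, taking node 2 as the 0 V reference.
Source V1 fixes V_0 = 5 V.
KCL at each unknown node (sum of currents leaving = 0; resistances in Ω):
  Node 1: (V_1 - 5)/50 + (V_1 - 0)/1000 = 0
Collecting terms: 0.021 × V_1 = 0.1  =>  V_1 = 4.762 V
The requested potential is V_1 = 4.762 V.

Final answer: V_1 = 4.762 V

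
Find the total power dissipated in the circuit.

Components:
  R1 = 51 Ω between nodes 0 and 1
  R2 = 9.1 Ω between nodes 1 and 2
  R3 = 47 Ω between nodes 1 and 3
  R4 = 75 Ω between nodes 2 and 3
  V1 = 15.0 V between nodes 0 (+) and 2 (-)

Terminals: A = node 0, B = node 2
Nodal analysis, taking node 2 as the 0 V reference.
Source V1 fixes V_0 = 15 V.
KCL at each unknown node (sum of currents leaving = 0; resistances in Ω):
  Node 1: (V_1 - 15)/51 + (V_1 - 0)/9.1 + (V_1 - V_3)/47 = 0
  Node 3: (V_3 - V_1)/47 + (V_3 - 0)/75 = 0
Collecting terms (coefficients in siemens):
  0.1508·V_1 - 0.02128·V_3 = 0.2941
  0.03461·V_3 - 0.02128·V_1 = 0
Determinant D = (0.1508)(0.03461) - (-0.02128)(-0.02128) = 0.004766
V_1 = [(0.2941)(0.03461) - (-0.02128)(0)]/D = 2.136 V
V_3 = [(0.1508)(0) - (0.2941)(-0.02128)]/D = 1.313 V
Power in each resistor, P = (ΔV)²/R:
  P_R1 = (15 - 2.136)²/51 = 3.245 W
  P_R2 = (2.136 - 0)²/9.1 = 0.5014 W
  P_R3 = (2.136 - 1.313)²/47 = 0.01441 W
  P_R4 = (0 - 1.313)²/75 = 0.02299 W
P_total = P_R1 + P_R2 + P_R3 + P_R4 = 3.784 W

Final answer: 3.784 W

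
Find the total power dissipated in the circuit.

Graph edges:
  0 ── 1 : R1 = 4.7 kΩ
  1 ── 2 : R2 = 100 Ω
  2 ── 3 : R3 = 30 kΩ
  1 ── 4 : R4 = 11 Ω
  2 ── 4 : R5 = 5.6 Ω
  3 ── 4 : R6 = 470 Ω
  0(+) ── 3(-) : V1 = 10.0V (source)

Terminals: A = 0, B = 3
Nodal analysis, taking node 3 as the 0 V reference.
Source V1 fixes V_0 = 10 V.
KCL at each unknown node (sum of currents leaving = 0; resistances in Ω):
  Node 1: (V_1 - 10)/4700 + (V_1 - V_2)/100 + (V_1 - V_4)/11 = 0
  Node 2: (V_2 - V_1)/100 + (V_2 - 0)/30000 + (V_2 - V_4)/5.6 = 0
  Node 4: (V_4 - V_1)/11 + (V_4 - V_2)/5.6 + (V_4 - 0)/470 = 0
Collecting terms (coefficients in siemens):
  0.1011·V_1 - 0.01·V_2 - 0.09091·V_4 = 0.002128
  0.1886·V_2 - 0.01·V_1 - 0.1786·V_4 = 0
  0.2716·V_4 - 0.09091·V_1 - 0.1786·V_2 = 0
Solving these 3 simultaneous equations (Gaussian elimination) gives:
  V_1 = 0.9138 V, V_2 = 0.8955 V, V_4 = 0.8946 V
Power in each resistor, P = (ΔV)²/R:
  P_R1 = (10 - 0.9138)²/4700 = 0.01757 W
  P_R2 = (0.9138 - 0.8955)²/100 = 0.000003379 W
  P_R3 = (0.8955 - 0)²/30000 = 0.00002673 W
  P_R4 = (0.9138 - 0.8946)²/11 = 0.00003366 W
  P_R5 = (0.8955 - 0.8946)²/5.6 = 0.0000001327 W
  P_R6 = (0 - 0.8946)²/470 = 0.001703 W
P_total = P_R1 + P_R2 + P_R3 + P_R4 + P_R5 + P_R6 = 0.01933 W

Final answer: 0.01933 W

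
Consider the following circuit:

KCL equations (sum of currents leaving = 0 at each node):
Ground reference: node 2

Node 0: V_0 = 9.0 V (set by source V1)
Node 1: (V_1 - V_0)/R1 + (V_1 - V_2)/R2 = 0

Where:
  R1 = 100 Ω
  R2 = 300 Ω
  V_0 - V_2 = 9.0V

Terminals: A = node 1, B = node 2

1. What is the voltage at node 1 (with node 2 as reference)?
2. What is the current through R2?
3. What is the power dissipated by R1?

Nodal analysis, taking node 2 as the 0 V reference.
Source V1 fixes V_0 = 9 V.
KCL at each unknown node (sum of currents leaving = 0; resistances in Ω):
  Node 1: (V_1 - 9)/100 + (V_1 - 0)/300 = 0
Collecting terms: 0.01333 × V_1 = 0.09  =>  V_1 = 6.75 V
Part 1:
  Read off the nodal solution: V_1 = 6.75 V
Part 2:
  I_R2 = (V_1 - V_2)/R2 = (6.75 - 0)/300 = 0.0225 A
  Magnitude: I_R2 = 0.0225 A
Part 3:
  I_R1 = (V_0 - V_1)/R1 = (9 - 6.75)/100 = 0.0225 A
  P_R1 = I_R1² × R1 = (0.0225)² × 100 = 0.05063 W

Final answers:
1. V_1 = 6.75 V
2. I_R2 = 0.0225 A
3. P_R1 = 0.05063 W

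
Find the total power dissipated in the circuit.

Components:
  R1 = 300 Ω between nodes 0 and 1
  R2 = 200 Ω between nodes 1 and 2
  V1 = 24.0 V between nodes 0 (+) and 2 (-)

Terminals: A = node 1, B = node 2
Nodal analysis, taking node 2 as the 0 V reference.
Source V1 fixes V_0 = 24 V.
KCL at each unknown node (sum of currents leaving = 0; resistances in Ω):
  Node 1: (V_1 - 24)/300 + (V_1 - 0)/200 = 0
Collecting terms: 0.008333 × V_1 = 0.08  =>  V_1 = 9.6 V
Power in each resistor, P = (ΔV)²/R:
  P_R1 = (24 - 9.6)²/300 = 0.6912 W
  P_R2 = (9.6 - 0)²/200 = 0.4608 W
P_total = P_R1 + P_R2 = 1.152 W

Final answer: 1.152 W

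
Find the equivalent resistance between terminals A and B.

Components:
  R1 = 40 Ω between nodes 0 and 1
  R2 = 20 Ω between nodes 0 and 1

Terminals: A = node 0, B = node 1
Reduce the network between node 0 (A) and node 1 (B) by series/parallel combination:
  Rp1 = R1 ‖ R2 (parallel, both between nodes 0 and 1) = 1/(1/40 + 1/20) = 13.33 Ω
R_eq = 13.33 Ω

Final answer: 13.33 Ω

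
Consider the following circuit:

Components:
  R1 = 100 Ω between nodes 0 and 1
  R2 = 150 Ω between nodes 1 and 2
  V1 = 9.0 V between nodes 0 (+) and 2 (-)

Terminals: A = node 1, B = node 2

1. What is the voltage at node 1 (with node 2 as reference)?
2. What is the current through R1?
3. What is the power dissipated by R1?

Nodal analysis, taking node 2 as the 0 V reference.
Source V1 fixes V_0 = 9 V.
KCL at each unknown node (sum of currents leaving = 0; resistances in Ω):
  Node 1: (V_1 - 9)/100 + (V_1 - 0)/150 = 0
Collecting terms: 0.01667 × V_1 = 0.09  =>  V_1 = 5.4 V
Part 1:
  Read off the nodal solution: V_1 = 5.4 V
Part 2:
  I_R1 = (V_0 - V_1)/R1 = (9 - 5.4)/100 = 0.036 A
  Magnitude: I_R1 = 0.036 A
Part 3:
  I_R1 = (V_0 - V_1)/R1 = (9 - 5.4)/100 = 0.036 A
  P_R1 = I_R1² × R1 = (0.036)² × 100 = 0.1296 W

Final answers:
1. V_1 = 5.4 V
2. I_R1 = 0.036 A
3. P_R1 = 0.1296 W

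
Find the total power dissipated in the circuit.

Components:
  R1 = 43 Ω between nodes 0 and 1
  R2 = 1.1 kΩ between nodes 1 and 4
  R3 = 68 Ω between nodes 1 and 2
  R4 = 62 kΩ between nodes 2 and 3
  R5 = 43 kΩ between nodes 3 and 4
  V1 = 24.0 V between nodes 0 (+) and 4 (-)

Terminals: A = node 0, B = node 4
Nodal analysis, taking node 4 as the 0 V reference.
Source V1 fixes V_0 = 24 V.
KCL at each unknown node (sum of currents leaving = 0; resistances in Ω):
  Node 1: (V_1 - 24)/43 + (V_1 - 0)/1100 + (V_1 - V_2)/68 = 0
  Node 2: (V_2 - V_1)/68 + (V_2 - V_3)/62000 = 0
  Node 3: (V_3 - V_2)/62000 + (V_3 - 0)/43000 = 0
Collecting terms (coefficients in siemens):
  0.03887·V_1 - 0.01471·V_2 = 0.5581
  0.01472·V_2 - 0.01471·V_1 - 0.00001613·V_3 = 0
  0.00003938·V_3 - 0.00001613·V_2 = 0
Solving these 3 simultaneous equations (Gaussian elimination) gives:
  V_1 = 23.09 V, V_2 = 23.07 V, V_3 = 9.449 V
Power in each resistor, P = (ΔV)²/R:
  P_R1 = (24 - 23.09)²/43 = 0.01934 W
  P_R2 = (23.09 - 0)²/1100 = 0.4846 W
  P_R3 = (23.09 - 23.07)²/68 = 0.000003284 W
  P_R4 = (23.07 - 9.449)²/62000 = 0.002994 W
  P_R5 = (9.449 - 0)²/43000 = 0.002076 W
P_total = P_R1 + P_R2 + P_R3 + P_R4 + P_R5 = 0.509 W

Final answer: 0.509 W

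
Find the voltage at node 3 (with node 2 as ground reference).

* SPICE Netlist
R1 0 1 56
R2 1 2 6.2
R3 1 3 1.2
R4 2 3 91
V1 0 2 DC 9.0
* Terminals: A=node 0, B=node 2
Nodal analysis, taking node 2 as the 0 V reference.
Source V1 fixes V_0 = 9 V.
KCL at each unknown node (sum of currents leaving = 0; resistances in Ω):
  Node 1: (V_1 - 9)/56 + (V_1 - 0)/6.2 + (V_1 - V_3)/1.2 = 0
  Node 3: (V_3 - V_1)/1.2 + (V_3 - 0)/91 = 0
Collecting terms (coefficients in siemens):
  1.012·V_1 - 0.8333·V_3 = 0.1607
  0.8443·V_3 - 0.8333·V_1 = 0
Determinant D = (1.012)(0.8443) - (-0.8333)(-0.8333) = 0.1604
V_1 = [(0.1607)(0.8443) - (-0.8333)(0)]/D = 0.8459 V
V_3 = [(1.012)(0) - (0.1607)(-0.8333)]/D = 0.8349 V
The requested potential is V_3 = 0.8349 V.

Final answer: V_3 = 0.8349 V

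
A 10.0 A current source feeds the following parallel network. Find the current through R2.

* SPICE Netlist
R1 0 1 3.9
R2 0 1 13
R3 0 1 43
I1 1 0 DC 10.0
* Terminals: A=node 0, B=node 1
All resistors sit directly between nodes 0 and 1, so they are in parallel and share one voltage V; the full source current 10 A splits among them.
1/R_par = 1/3.9 + 1/13 + 1/43 = 0.3566 S  =>  R_par = 2.804 Ω
V = I × R_par = 10 × 2.804 = 28.04 V
I_R2 = V/R2 = 28.04/13 = 2.157 A

Final answer: 2.157 A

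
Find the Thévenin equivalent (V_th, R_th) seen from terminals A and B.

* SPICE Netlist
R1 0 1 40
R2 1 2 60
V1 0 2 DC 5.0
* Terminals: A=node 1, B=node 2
Step 1 — V_th is the open-circuit voltage V_A - V_B (nothing connected across the terminals).
Nodal analysis, taking node 2 as the 0 V reference.
Source V1 fixes V_0 = 5 V.
KCL at each unknown node (sum of currents leaving = 0; resistances in Ω):
  Node 1: (V_1 - 5)/40 + (V_1 - 0)/60 = 0
Collecting terms: 0.04167 × V_1 = 0.125  =>  V_1 = 3 V
V_th = V_1 - V_2 = 3 - 0 = 3 V
Step 2 — R_th: zero the source — replace V1 by a short circuit (node 2 merges into node 0) — and find the resistance seen between A (node 1) and B (node 0).
Reduce the network between node 1 (A) and node 0 (B) by series/parallel combination:
  Rp1 = R1 ‖ R2 (parallel, both between nodes 0 and 1) = 1/(1/40 + 1/60) = 24 Ω
R_th = 24 Ω

Final answer: V_th = 3 V, R_th = 24 Ω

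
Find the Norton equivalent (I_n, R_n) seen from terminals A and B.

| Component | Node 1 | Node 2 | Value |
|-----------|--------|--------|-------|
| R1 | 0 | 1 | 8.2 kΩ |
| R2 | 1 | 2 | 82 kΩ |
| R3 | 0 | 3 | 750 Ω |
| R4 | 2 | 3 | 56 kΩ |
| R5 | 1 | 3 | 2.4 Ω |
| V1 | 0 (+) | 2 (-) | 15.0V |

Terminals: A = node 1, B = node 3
Find the Thévenin equivalent first; then I_n = V_th/R_th and R_n = R_th.
Step 1 — V_th is the open-circuit voltage V_A - V_B (nothing connected across the terminals).
Nodal analysis, taking node 2 as the 0 V reference.
Source V1 fixes V_0 = 15 V.
KCL at each unknown node (sum of currents leaving = 0; resistances in Ω):
  Node 1: (V_1 - 15)/8200 + (V_1 - 0)/82000 + (V_1 - V_3)/2.4 = 0
  Node 3: (V_3 - 15)/750 + (V_3 - 0)/56000 + (V_3 - V_1)/2.4 = 0
Collecting terms (coefficients in siemens):
  0.4168·V_1 - 0.4167·V_3 = 0.001829
  0.418·V_3 - 0.4167·V_1 = 0.02
Determinant D = (0.4168)(0.418) - (-0.4167)(-0.4167) = 0.0006191
V_1 = [(0.001829)(0.418) - (-0.4167)(0.02)]/D = 14.7 V
V_3 = [(0.4168)(0.02) - (0.001829)(-0.4167)]/D = 14.7 V
V_th = V_1 - V_3 = 14.7 - 14.7 = -0.0003412 V
Step 2 — R_th: zero the source — replace V1 by a short circuit (node 2 merges into node 0) — and find the resistance seen between A (node 1) and B (node 3).
Reduce the network between node 1 (A) and node 3 (B) by series/parallel combination:
  Rp1 = R1 ‖ R2 (parallel, both between nodes 0 and 1) = 1/(1/8200 + 1/82000) = 7455 Ω
  Rp2 = R3 ‖ R4 (parallel, both between nodes 0 and 3) = 1/(1/750 + 1/56000) = 740.1 Ω
  Rs1 = Rp1 + Rp2 (series, joined only at node 0) = 7455 + 740.1 = 8195 Ω
  Rp3 = R5 ‖ Rs1 (parallel, both between nodes 1 and 3) = 1/(1/2.4 + 1/8195) = 2.399 Ω
R_th = 2.399 Ω
I_n = V_th/R_th = -0.0003412/2.399 = -0.0001422 A, and R_n = R_th = 2.399 Ω

Final answer: I_n = -0.0001422 A, R_n = 2.399 Ω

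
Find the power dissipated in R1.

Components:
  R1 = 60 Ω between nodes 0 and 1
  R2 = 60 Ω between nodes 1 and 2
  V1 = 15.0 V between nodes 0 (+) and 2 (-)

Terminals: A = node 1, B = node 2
Nodal analysis, taking node 2 as the 0 V reference.
Source V1 fixes V_0 = 15 V.
KCL at each unknown node (sum of currents leaving = 0; resistances in Ω):
  Node 1: (V_1 - 15)/60 + (V_1 - 0)/60 = 0
Collecting terms: 0.03333 × V_1 = 0.25  =>  V_1 = 7.5 V
I_R1 = (V_0 - V_1)/R1 = (15 - 7.5)/60 = 0.125 A
P_R1 = I_R1² × R1 = (0.125)² × 60 = 0.9375 W

Final answer: 0.9375 W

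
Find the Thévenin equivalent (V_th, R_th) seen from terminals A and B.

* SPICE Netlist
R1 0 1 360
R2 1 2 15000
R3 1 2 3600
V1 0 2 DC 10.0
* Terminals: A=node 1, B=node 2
Step 1 — V_th is the open-circuit voltage V_A - V_B (nothing connected across the terminals).
Nodal analysis, taking node 2 as the 0 V reference.
Source V1 fixes V_0 = 10 V.
KCL at each unknown node (sum of currents leaving = 0; resistances in Ω):
  Node 1: (V_1 - 10)/360 + (V_1 - 0)/15000 + (V_1 - 0)/3600 = 0
Collecting terms: 0.003122 × V_1 = 0.02778  =>  V_1 = 8.897 V
V_th = V_1 - V_2 = 8.897 - 0 = 8.897 V
Step 2 — R_th: zero the source — replace V1 by a short circuit (node 2 merges into node 0) — and find the resistance seen between A (node 1) and B (node 0).
Reduce the network between node 1 (A) and node 0 (B) by series/parallel combination:
  Rp1 = R1 ‖ R2 ‖ R3 (parallel, all between nodes 0 and 1) = 1/(1/360 + 1/15000 + 1/3600) = 320.3 Ω
R_th = 320.3 Ω

Final answer: V_th = 8.897 V, R_th = 320.3 Ω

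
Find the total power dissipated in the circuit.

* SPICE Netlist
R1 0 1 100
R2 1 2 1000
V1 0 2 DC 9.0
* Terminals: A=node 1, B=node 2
Nodal analysis, taking node 2 as the 0 V reference.
Source V1 fixes V_0 = 9 V.
KCL at each unknown node (sum of currents leaving = 0; resistances in Ω):
  Node 1: (V_1 - 9)/100 + (V_1 - 0)/1000 = 0
Collecting terms: 0.011 × V_1 = 0.09  =>  V_1 = 8.182 V
Power in each resistor, P = (ΔV)²/R:
  P_R1 = (9 - 8.182)²/100 = 0.006694 W
  P_R2 = (8.182 - 0)²/1000 = 0.06694 W
P_total = P_R1 + P_R2 = 0.07364 W

Final answer: 0.07364 W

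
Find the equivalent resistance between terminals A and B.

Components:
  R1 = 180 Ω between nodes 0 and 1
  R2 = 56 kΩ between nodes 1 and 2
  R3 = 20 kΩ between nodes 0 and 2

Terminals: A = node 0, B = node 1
Reduce the network between node 0 (A) and node 1 (B) by series/parallel combination:
  Rs1 = R3 + R2 (series, joined only at node 2) = 20000 + 56000 = 76000 Ω
  Rp1 = R1 ‖ Rs1 (parallel, both between nodes 0 and 1) = 1/(1/180 + 1/76000) = 179.6 Ω
R_eq = 179.6 Ω

Final answer: 179.6 Ω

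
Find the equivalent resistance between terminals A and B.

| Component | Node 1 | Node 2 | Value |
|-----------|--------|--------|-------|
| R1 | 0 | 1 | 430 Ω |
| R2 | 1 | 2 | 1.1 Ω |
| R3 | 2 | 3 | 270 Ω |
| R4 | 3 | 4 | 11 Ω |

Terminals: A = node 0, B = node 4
Reduce the network between node 0 (A) and node 4 (B) by series/parallel combination:
  Rs1 = R1 + R2 (series, joined only at node 1) = 430 + 1.1 = 431.1 Ω
  Rs2 = R3 + Rs1 (series, joined only at node 2) = 270 + 431.1 = 701.1 Ω
  Rs3 = R4 + Rs2 (series, joined only at node 3) = 11 + 701.1 = 712.1 Ω
R_eq = 712.1 Ω

Final answer: 712.1 Ω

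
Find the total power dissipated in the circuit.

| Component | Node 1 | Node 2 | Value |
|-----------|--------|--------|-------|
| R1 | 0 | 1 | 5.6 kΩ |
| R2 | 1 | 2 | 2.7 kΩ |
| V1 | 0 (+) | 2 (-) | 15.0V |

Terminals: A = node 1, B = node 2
Nodal analysis, taking node 2 as the 0 V reference.
Source V1 fixes V_0 = 15 V.
KCL at each unknown node (sum of currents leaving = 0; resistances in Ω):
  Node 1: (V_1 - 15)/5600 + (V_1 - 0)/2700 = 0
Collecting terms: 0.0005489 × V_1 = 0.002679  =>  V_1 = 4.88 V
Power in each resistor, P = (ΔV)²/R:
  P_R1 = (15 - 4.88)²/5600 = 0.01829 W
  P_R2 = (4.88 - 0)²/2700 = 0.008818 W
P_total = P_R1 + P_R2 = 0.02711 W

Final answer: 0.02711 W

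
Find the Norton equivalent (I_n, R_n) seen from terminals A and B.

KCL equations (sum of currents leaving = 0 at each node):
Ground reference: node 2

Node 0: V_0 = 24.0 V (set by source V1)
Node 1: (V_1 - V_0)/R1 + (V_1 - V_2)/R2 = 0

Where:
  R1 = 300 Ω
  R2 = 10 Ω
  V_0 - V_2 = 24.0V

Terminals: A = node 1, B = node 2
Find the Thévenin equivalent first; then I_n = V_th/R_th and R_n = R_th.
Step 1 — V_th is the open-circuit voltage V_A - V_B (nothing connected across the terminals).
Nodal analysis, taking node 2 as the 0 V reference.
Source V1 fixes V_0 = 24 V.
KCL at each unknown node (sum of currents leaving = 0; resistances in Ω):
  Node 1: (V_1 - 24)/300 + (V_1 - 0)/10 = 0
Collecting terms: 0.1033 × V_1 = 0.08  =>  V_1 = 0.7742 V
V_th = V_1 - V_2 = 0.7742 - 0 = 0.7742 V
Step 2 — R_th: zero the source — replace V1 by a short circuit (node 2 merges into node 0) — and find the resistance seen between A (node 1) and B (node 0).
Reduce the network between node 1 (A) and node 0 (B) by series/parallel combination:
  Rp1 = R1 ‖ R2 (parallel, both between nodes 0 and 1) = 1/(1/300 + 1/10) = 9.677 Ω
R_th = 9.677 Ω
I_n = V_th/R_th = 0.7742/9.677 = 0.08 A, and R_n = R_th = 9.677 Ω

Final answer: I_n = 0.08 A, R_n = 9.677 Ω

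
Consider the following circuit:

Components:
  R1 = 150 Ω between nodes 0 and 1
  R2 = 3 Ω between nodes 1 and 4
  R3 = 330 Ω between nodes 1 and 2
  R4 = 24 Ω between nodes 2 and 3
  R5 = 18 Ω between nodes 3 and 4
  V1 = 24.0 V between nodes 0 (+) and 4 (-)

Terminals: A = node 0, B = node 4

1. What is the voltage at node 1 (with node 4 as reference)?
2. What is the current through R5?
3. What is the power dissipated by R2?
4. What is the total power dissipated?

Nodal analysis, taking node 4 as the 0 V reference.
Source V1 fixes V_0 = 24 V.
KCL at each unknown node (sum of currents leaving = 0; resistances in Ω):
  Node 1: (V_1 - 24)/150 + (V_1 - 0)/3 + (V_1 - V_2)/330 = 0
  Node 2: (V_2 - V_1)/330 + (V_2 - V_3)/24 = 0
  Node 3: (V_3 - V_2)/24 + (V_3 - 0)/18 = 0
Collecting terms (coefficients in siemens):
  0.343·V_1 - 0.00303·V_2 = 0.16
  0.0447·V_2 - 0.00303·V_1 - 0.04167·V_3 = 0
  0.09722·V_3 - 0.04167·V_2 = 0
Solving these 3 simultaneous equations (Gaussian elimination) gives:
  V_1 = 0.4669 V, V_2 = 0.05271 V, V_3 = 0.02259 V
Part 1:
  Read off the nodal solution: V_1 = 0.4669 V
Part 2:
  I_R5 = (V_3 - V_4)/R5 = (0.02259 - 0)/18 = 0.001255 A
  Magnitude: I_R5 = 0.001255 A
Part 3:
  I_R2 = (V_1 - V_4)/R2 = (0.4669 - 0)/3 = 0.1556 A
  P_R2 = I_R2² × R2 = (0.1556)² × 3 = 0.07266 W
Part 4:
  Power in each resistor, P = (ΔV)²/R:
    P_R1 = (24 - 0.4669)²/150 = 3.692 W
    P_R2 = (0.4669 - 0)²/3 = 0.07266 W
    P_R3 = (0.4669 - 0.05271)²/330 = 0.0005198 W
    P_R4 = (0.05271 - 0.02259)²/24 = 0.00003781 W
    P_R5 = (0.02259 - 0)²/18 = 0.00002835 W
  P_total = P_R1 + P_R2 + P_R3 + P_R4 + P_R5 = 3.765 W

Final answers:
1. V_1 = 0.4669 V
2. I_R5 = 0.001255 A
3. P_R2 = 0.07266 W
4. P_total = 3.765 W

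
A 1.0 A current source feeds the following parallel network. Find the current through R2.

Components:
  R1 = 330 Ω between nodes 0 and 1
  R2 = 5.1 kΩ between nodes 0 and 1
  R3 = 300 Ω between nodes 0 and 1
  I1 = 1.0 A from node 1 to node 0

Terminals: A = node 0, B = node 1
All resistors sit directly between nodes 0 and 1, so they are in parallel and share one voltage V; the full source current 1 A splits among them.
1/R_par = 1/330 + 1/5100 + 1/300 = 0.00656 S  =>  R_par = 152.4 Ω
V = I × R_par = 1 × 152.4 = 152.4 V
I_R2 = V/R2 = 152.4/5100 = 0.02989 A

Final answer: 0.02989 A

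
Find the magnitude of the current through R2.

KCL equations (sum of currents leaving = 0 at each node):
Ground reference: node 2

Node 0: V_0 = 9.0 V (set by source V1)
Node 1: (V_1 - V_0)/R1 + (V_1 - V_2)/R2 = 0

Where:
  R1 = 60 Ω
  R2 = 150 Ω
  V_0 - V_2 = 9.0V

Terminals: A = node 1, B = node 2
Nodal analysis, taking node 2 as the 0 V reference.
Source V1 fixes V_0 = 9 V.
KCL at each unknown node (sum of currents leaving = 0; resistances in Ω):
  Node 1: (V_1 - 9)/60 + (V_1 - 0)/150 = 0
Collecting terms: 0.02333 × V_1 = 0.15  =>  V_1 = 6.429 V
I_R2 = (V_1 - V_2)/R2 = (6.429 - 0)/150 = 0.04286 A
|I_R2| = 0.04286 A

Final answer: |I_R2| = 0.04286 A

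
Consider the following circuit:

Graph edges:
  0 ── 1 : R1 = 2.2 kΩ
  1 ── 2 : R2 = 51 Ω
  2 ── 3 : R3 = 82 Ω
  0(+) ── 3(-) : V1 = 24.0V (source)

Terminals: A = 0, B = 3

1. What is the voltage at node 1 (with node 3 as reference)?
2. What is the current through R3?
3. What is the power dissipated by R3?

Nodal analysis, taking node 3 as the 0 V reference.
Source V1 fixes V_0 = 24 V.
KCL at each unknown node (sum of currents leaving = 0; resistances in Ω):
  Node 1: (V_1 - 24)/2200 + (V_1 - V_2)/51 = 0
  Node 2: (V_2 - V_1)/51 + (V_2 - 0)/82 = 0
Collecting terms (coefficients in siemens):
  0.02006·V_1 - 0.01961·V_2 = 0.01091
  0.0318·V_2 - 0.01961·V_1 = 0
Determinant D = (0.02006)(0.0318) - (-0.01961)(-0.01961) = 0.0002536
V_1 = [(0.01091)(0.0318) - (-0.01961)(0)]/D = 1.368 V
V_2 = [(0.02006)(0) - (0.01091)(-0.01961)]/D = 0.8435 V
Part 1:
  Read off the nodal solution: V_1 = 1.368 V
Part 2:
  I_R3 = (V_2 - V_3)/R3 = (0.8435 - 0)/82 = 0.01029 A
  Magnitude: I_R3 = 0.01029 A
Part 3:
  I_R3 = (V_2 - V_3)/R3 = (0.8435 - 0)/82 = 0.01029 A
  P_R3 = I_R3² × R3 = (0.01029)² × 82 = 0.008678 W

Final answers:
1. V_1 = 1.368 V
2. I_R3 = 0.01029 A
3. P_R3 = 0.008678 W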